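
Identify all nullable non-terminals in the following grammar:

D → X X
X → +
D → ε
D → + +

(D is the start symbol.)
A non-terminal is nullable if it can derive ε (the empty string): either it has an ε-production, or it has a production whose right-hand side consists entirely of nullable non-terminals.

ε-productions: D → ε
So D is immediately nullable.
No further non-terminal can be added: every production for the remaining non-terminals contains a terminal or a non-nullable non-terminal.
Nullable = { 'D' }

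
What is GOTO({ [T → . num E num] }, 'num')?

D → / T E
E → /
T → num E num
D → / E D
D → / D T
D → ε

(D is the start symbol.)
{ [E → . /], [T → num . E num] }

GOTO(I, 'num') = CLOSURE({ [A → αX.β] : [A → α.Xβ] ∈ I, X = 'num' })

Items with dot before 'num', with the dot advanced:
  [T → . num E num] → [T → num . E num]
Closure of the advanced items:
  [T → num . E num] has the dot before E: add [E → . /]

GOTO = { [E → . /], [T → num . E num] }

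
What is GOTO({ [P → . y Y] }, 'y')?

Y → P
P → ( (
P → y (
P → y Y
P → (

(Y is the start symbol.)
GOTO(I, 'y') = CLOSURE({ [A → αX.β] : [A → α.Xβ] ∈ I, X = 'y' })

Items with dot before 'y', with the dot advanced:
  [P → . y Y] → [P → y . Y]
Closure of the advanced items:
  [P → y . Y] has the dot before Y: add [Y → . P]
  [Y → . P] has the dot before P: add [P → . ( (], [P → . y (], [P → . y Y], [P → . (]

GOTO = { [P → . ( (], [P → . (], [P → . y (], [P → . y Y], [P → y . Y], [Y → . P] }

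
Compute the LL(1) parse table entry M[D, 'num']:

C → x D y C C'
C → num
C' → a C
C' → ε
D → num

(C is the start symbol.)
D → num

To find M[D, 'num'], we find productions for D where 'num' is in the predict set (PREDICT(N → α) = (FIRST(α) \ {ε}) ∪ (FOLLOW(N) if α ⇒* ε)).

D → num: PREDICT = { 'num' }
  'num' is in predict set, so this production goes in M[D, 'num']

M[D, 'num'] = D → num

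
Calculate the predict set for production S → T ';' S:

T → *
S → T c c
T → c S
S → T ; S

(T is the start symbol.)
PREDICT(S → T ';' S) = (FIRST(RHS) \ {ε}) ∪ (FOLLOW(S) if ε ∈ FIRST(RHS), i.e. RHS ⇒* ε)
FIRST(T) = { '*', 'c' }
FIRST(T ';' S) = { '*', 'c' }
ε ∉ FIRST(T ';' S), so FOLLOW(S) is not added.
PREDICT(S → T ';' S) = { '*', 'c' }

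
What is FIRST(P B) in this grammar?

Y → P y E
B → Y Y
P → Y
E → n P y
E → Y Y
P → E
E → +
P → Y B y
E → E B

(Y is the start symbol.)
FIRST sets of the non-terminals involved (from the grammar, by fixed-point iteration):
  FIRST(P) = { '+', 'n' }

To compute FIRST(P B), process the symbols left to right:
Symbol P is a non-terminal. Add FIRST(P) \ {ε} = { '+', 'n' }
P is not nullable (ε ∉ FIRST(P)), so stop here.
FIRST(P B) = { '+', 'n' }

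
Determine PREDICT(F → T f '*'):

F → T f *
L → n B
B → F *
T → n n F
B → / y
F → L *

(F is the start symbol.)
PREDICT(F → T f '*') = (FIRST(RHS) \ {ε}) ∪ (FOLLOW(F) if ε ∈ FIRST(RHS), i.e. RHS ⇒* ε)
FIRST(T) = { 'n' }
FIRST(T f '*') = { 'n' }
ε ∉ FIRST(T f '*'), so FOLLOW(F) is not added.
PREDICT(F → T f '*') = { 'n' }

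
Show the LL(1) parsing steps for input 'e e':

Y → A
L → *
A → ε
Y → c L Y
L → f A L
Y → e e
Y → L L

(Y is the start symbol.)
LL(1) parsing maintains a stack (initially the start symbol over $) and the input. At each step: if the stack top is a terminal, match it against the current input token; if it is a non-terminal N, replace it with the RHS of M[N, lookahead] (the unique production whose predict set contains the lookahead).

Stack is shown with the top on the left.

Stack  Input  Action
--------------------
Y $    e e $  output Y → e e
e e $  e e $  match 'e'
e $    e $    match 'e'
$      $      accept

The string is accepted.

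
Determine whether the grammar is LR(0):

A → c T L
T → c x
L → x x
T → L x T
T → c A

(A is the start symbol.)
Augment with A' → A and build the canonical LR(0) collection (I0 = CLOSURE({[A' → . A]}), then GOTO on every symbol after a dot until no new states appear). It has 13 states:
  I0: { [A → . c T L], [A' → . A] }  — shift
  I1: { [A' → A .] }  — accept
  I2: { [A → c . T L], [L → . x x], [T → . L x T], [T → . c A], [T → . c x] }  — shift
  I3: { [T → L . x T] }  — shift
  I4: { [A → c T . L], [L → . x x] }  — shift
  I5: { [A → . c T L], [T → c . A], [T → c . x] }  — shift
  I6: { [L → x . x] }  — shift
  I7: { [L → x x .] }  — reduce
  I8: { [T → c A .] }  — reduce
  I9: { [T → c x .] }  — reduce
  I10: { [A → c T L .] }  — reduce
  I11: { [L → . x x], [T → . L x T], [T → . c A], [T → . c x], [T → L x . T] }  — shift
  I12: { [T → L x T .] }  — reduce

Every state is either a pure shift/goto state or contains exactly one complete item and nothing to shift — no conflicts. The grammar is LR(0).

Answer: Yes, the grammar is LR(0)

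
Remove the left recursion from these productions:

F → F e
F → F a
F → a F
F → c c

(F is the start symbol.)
F is directly left-recursive. The standard transformation for
  A → A α₁ | ... | A α_m | β₁ | ... | β_n
is
  A  → β₁ A' | ... | β_n A'
  A' → α₁ A' | ... | α_m A' | ε

F → a F becomes F → a F F'
F → c c becomes F → c c F'
F → F e becomes F' → e F'
F → F a becomes F' → a F'
Add F' → ε

Resulting grammar:
F → a F F'
F → c c F'
F' → e F'
F' → a F'
F' → ε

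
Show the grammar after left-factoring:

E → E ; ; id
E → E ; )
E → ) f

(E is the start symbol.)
E → E ; E'
E' → ; id
E' → )
E → ) f

Left-factoring transforms A → αβ₁ | αβ₂ into A → αA' and A' → β₁ | β₂
(α is the longest common prefix among the alternatives). Repeat until
no nonterminal has two alternatives with a common prefix.

Round 1: E has alternatives sharing prefix 'E ;'. Introduce E': E → E ; E'
  Add: E' → ; id
  Add: E' → )

No remaining common prefixes — done.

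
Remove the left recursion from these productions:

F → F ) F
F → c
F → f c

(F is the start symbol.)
F → c F'
F → f c F'
F' → ) F F'
F' → ε

F is directly left-recursive. The standard transformation for
  A → A α₁ | ... | A α_m | β₁ | ... | β_n
is
  A  → β₁ A' | ... | β_n A'
  A' → α₁ A' | ... | α_m A' | ε

F → c becomes F → c F'
F → f c becomes F → f c F'
F → F ) F becomes F' → ) F F'
Add F' → ε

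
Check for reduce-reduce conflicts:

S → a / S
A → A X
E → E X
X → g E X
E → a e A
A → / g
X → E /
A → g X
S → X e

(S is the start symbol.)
Yes — I15: [E → E X .] vs [X → g E X .]

Augment with S' → S and build the canonical LR(0) collection (I0 = CLOSURE({[S' → . S]}), then GOTO on every symbol after a dot until no new states appear). It has 21 states:
  I0: { [E → . E X], [E → . a e A], [S → . X e], [S → . a / S], [S' → . S], [X → . E /], [X → . g E X] }  — shift
  I1: { [E → . E X], [E → . a e A], [E → E . X], [X → . E /], [X → . g E X], [X → E . /] }  — shift
  I2: { [S' → S .] }  — accept
  I3: { [S → X . e] }  — shift
  I4: { [E → a . e A], [S → a . / S] }  — shift
  I5: { [E → . E X], [E → . a e A], [X → g . E X] }  — shift
  I6: { [E → . E X], [E → . a e A], [E → E . X], [X → . E /], [X → . g E X], [X → g E . X] }  — shift
  I7: { [E → a . e A] }  — shift
  I8: { [A → . / g], [A → . A X], [A → . g X], [E → a e . A] }  — shift
  I9: { [A → / . g] }  — shift
  I10: { [A → A . X], [E → . E X], [E → . a e A], [E → a e A .], [X → . E /], [X → . g E X] }  — shift, reduce
  I11: { [A → g . X], [E → . E X], [E → . a e A], [X → . E /], [X → . g E X] }  — shift
  I12: { [A → g X .] }  — reduce
  I13: { [A → A X .] }  — reduce
  I14: { [A → / g .] }  — reduce
  I15: { [E → E X .], [X → g E X .] }  — 2 reduces
  I16: { [E → . E X], [E → . a e A], [S → . X e], [S → . a / S], [S → a / . S], [X → . E /], [X → . g E X] }  — shift
  I17: { [S → a / S .] }  — reduce
  I18: { [S → X e .] }  — reduce
  I19: { [X → E / .] }  — reduce
  I20: { [E → E X .] }  — reduce

I15 contains complete items [E → E X .], [X → g E X .] — reduce-reduce conflict.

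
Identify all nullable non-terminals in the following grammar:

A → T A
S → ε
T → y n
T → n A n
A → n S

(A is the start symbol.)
ε-productions: S → ε
So S is immediately nullable.
No further non-terminal can be added: every production for the remaining non-terminals contains a terminal or a non-nullable non-terminal.
Nullable = { 'S' }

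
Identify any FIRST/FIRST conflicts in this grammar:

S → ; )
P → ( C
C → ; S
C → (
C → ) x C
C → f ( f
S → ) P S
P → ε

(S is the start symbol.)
A FIRST/FIRST conflict occurs when two productions N → α and N → β for the same non-terminal have FIRST(α) ∩ FIRST(β) ≠ ∅ (with ε ∈ FIRST of a nullable right-hand side, so two nullable alternatives also conflict).

Productions for S:
  S → ; ): FIRST = { ';' }
  S → ) P S: FIRST = { ')' }
Productions for P:
  P → ( C: FIRST = { '(' }
  P → ε: FIRST = { ε }
Productions for C:
  C → ; S: FIRST = { ';' }
  C → (: FIRST = { '(' }
  C → ) x C: FIRST = { ')' }
  C → f ( f: FIRST = { 'f' }

All alternatives of each non-terminal have pairwise disjoint FIRST sets.

Answer: No FIRST/FIRST conflicts.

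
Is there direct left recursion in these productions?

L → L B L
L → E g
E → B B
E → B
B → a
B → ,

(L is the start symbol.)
L → L B L: LEFT RECURSIVE (starts with L)
L → E g: starts with E
E → B B: starts with B
E → B: starts with B
B → a: starts with a
B → ,: starts with ','

The grammar has direct left recursion on: L.

Answer: Yes, L is left-recursive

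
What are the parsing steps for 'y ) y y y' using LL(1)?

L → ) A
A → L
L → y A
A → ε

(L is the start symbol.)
LL(1) parsing maintains a stack (initially the start symbol over $) and the input. At each step: if the stack top is a terminal, match it against the current input token; if it is a non-terminal N, replace it with the RHS of M[N, lookahead] (the unique production whose predict set contains the lookahead).

Stack is shown with the top on the left.

Stack  Input        Action
--------------------------
L $    y ) y y y $  output L → y A
y A $  y ) y y y $  match 'y'
A $    ) y y y $    output A → L
L $    ) y y y $    output L → ) A
) A $  ) y y y $    match ')'
A $    y y y $      output A → L
L $    y y y $      output L → y A
y A $  y y y $      match 'y'
A $    y y $        output A → L
L $    y y $        output L → y A
y A $  y y $        match 'y'
A $    y $          output A → L
L $    y $          output L → y A
y A $  y $          match 'y'
A $    $            output A → ε
$      $            accept

The string is accepted.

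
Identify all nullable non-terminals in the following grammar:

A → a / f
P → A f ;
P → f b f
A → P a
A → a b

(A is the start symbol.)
A non-terminal is nullable if it can derive ε (the empty string): either it has an ε-production, or it has a production whose right-hand side consists entirely of nullable non-terminals.

There are no ε-productions, so no non-terminal can derive ε.
No non-terminals are nullable.

Answer: None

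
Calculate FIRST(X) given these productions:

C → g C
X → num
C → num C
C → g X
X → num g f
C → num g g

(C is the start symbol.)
To compute FIRST(X), examine every production with X on the left-hand side, reading each right-hand side left to right until a non-nullable symbol is reached.

From X → num:
  - num is a terminal: add 'num' and stop
From X → num g f:
  - num is a terminal: add 'num' and stop

Collecting: FIRST(X) = { 'num' }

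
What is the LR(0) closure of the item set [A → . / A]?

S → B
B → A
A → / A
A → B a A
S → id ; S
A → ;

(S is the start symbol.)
{ [A → . / A] }

Start with: [A → . / A]
The dot precedes the terminal '/', so nothing is added.

CLOSURE = { [A → . / A] }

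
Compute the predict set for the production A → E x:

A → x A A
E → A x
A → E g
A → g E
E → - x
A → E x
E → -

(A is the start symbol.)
PREDICT(A → E x) = (FIRST(RHS) \ {ε}) ∪ (FOLLOW(A) if ε ∈ FIRST(RHS), i.e. RHS ⇒* ε)
FIRST(E) = { '-', 'g', 'x' }
FIRST(E x) = { '-', 'g', 'x' }
ε ∉ FIRST(E x), so FOLLOW(A) is not added.
PREDICT(A → E x) = { '-', 'g', 'x' }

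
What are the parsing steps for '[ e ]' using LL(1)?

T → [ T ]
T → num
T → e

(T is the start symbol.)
LL(1) parsing maintains a stack (initially the start symbol over $) and the input. At each step: if the stack top is a terminal, match it against the current input token; if it is a non-terminal N, replace it with the RHS of M[N, lookahead] (the unique production whose predict set contains the lookahead).

Stack is shown with the top on the left.

Stack    Input    Action
------------------------
T $      [ e ] $  output T → [ T ]
[ T ] $  [ e ] $  match '['
T ] $    e ] $    output T → e
e ] $    e ] $    match 'e'
] $      ] $      match ']'
$        $        accept

The string is accepted.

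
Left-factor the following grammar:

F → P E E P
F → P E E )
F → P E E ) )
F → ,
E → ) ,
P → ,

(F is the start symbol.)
Left-factoring transforms A → αβ₁ | αβ₂ into A → αA' and A' → β₁ | β₂
(α is the longest common prefix among the alternatives). Repeat until
no nonterminal has two alternatives with a common prefix.

Round 1: F has alternatives sharing prefix 'P E E'. Introduce F': F → P E E F'
  Add: F' → P
  Add: F' → )
  Add: F' → ) )

Round 2: F' has alternatives sharing prefix ')'. Introduce F'': F' → ) F''
  Add: F'' → ε
  Add: F'' → )

No remaining common prefixes — done.

Resulting grammar:
F → P E E F'
F' → P
F' → ) F''
F'' → ε
F'' → )
F → ,
E → ) ,
P → ,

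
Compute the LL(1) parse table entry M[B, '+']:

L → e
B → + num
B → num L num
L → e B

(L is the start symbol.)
To find M[B, '+'], we find productions for B where '+' is in the predict set (PREDICT(N → α) = (FIRST(α) \ {ε}) ∪ (FOLLOW(N) if α ⇒* ε)).

B → + num: PREDICT = { '+' }
  '+' is in predict set, so this production goes in M[B, '+']
B → num L num: PREDICT = { 'num' }

M[B, '+'] = B → + num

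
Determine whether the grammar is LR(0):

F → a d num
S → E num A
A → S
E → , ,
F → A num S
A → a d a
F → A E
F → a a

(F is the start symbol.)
A grammar is LR(0) if no state in the canonical LR(0) collection has:
  - both a shift item (dot before a terminal) and a complete item (shift-reduce conflict), or
  - two or more complete items (reduce-reduce conflict; the accept item [F' → F .] counts as a complete item here).

Augment with F' → F and build the canonical LR(0) collection (I0 = CLOSURE({[F' → . F]}), then GOTO on every symbol after a dot until no new states appear). It has 19 states:
  I0: { [A → . S], [A → . a d a], [E → . , ,], [F → . A E], [F → . A num S], [F → . a a], [F → . a d num], [F' → . F], [S → . E num A] }  — shift
  I1: { [E → , . ,] }  — shift
  I2: { [E → . , ,], [F → A . E], [F → A . num S] }  — shift
  I3: { [S → E . num A] }  — shift
  I4: { [F' → F .] }  — accept
  I5: { [A → S .] }  — reduce
  I6: { [A → a . d a], [F → a . a], [F → a . d num] }  — shift
  I7: { [F → a a .] }  — reduce
  I8: { [A → a d . a], [F → a d . num] }  — shift
  I9: { [A → a d a .] }  — reduce
  I10: { [F → a d num .] }  — reduce
  I11: { [A → . S], [A → . a d a], [E → . , ,], [S → . E num A], [S → E num . A] }  — shift
  I12: { [S → E num A .] }  — reduce
  I13: { [A → a . d a] }  — shift
  I14: { [A → a d . a] }  — shift
  I15: { [F → A E .] }  — reduce
  I16: { [E → . , ,], [F → A num . S], [S → . E num A] }  — shift
  I17: { [F → A num S .] }  — reduce
  I18: { [E → , , .] }  — reduce

Every state is either a pure shift/goto state or contains exactly one complete item and nothing to shift — no conflicts. The grammar is LR(0).

Answer: Yes, the grammar is LR(0)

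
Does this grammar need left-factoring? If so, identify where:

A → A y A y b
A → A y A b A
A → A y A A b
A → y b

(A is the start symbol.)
Yes, A has productions with common prefix 'A y A'

Left-factoring is needed when two productions for the same non-terminal
share a common prefix on the right-hand side.

Productions for A:
  A → A y A y b
  A → A y A b A
  A → A y A A b
  A → y b

Found common prefix 'A y A' in productions for A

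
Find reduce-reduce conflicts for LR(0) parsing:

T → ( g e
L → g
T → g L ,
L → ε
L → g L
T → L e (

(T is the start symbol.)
Yes — I4: [L → .] vs [L → g .]; I6: [L → .] vs [L → g .]

A reduce-reduce conflict occurs when an LR(0) state has two complete items [A → α .] and [B → β .] — both call for a reduction, and with no lookahead the parser cannot choose between them.

Augment with T' → T and build the canonical LR(0) collection (I0 = CLOSURE({[T' → . T]}), then GOTO on every symbol after a dot until no new states appear). It has 13 states:
  I0: { [L → . g L], [L → . g], [L → .], [T → . ( g e], [T → . L e (], [T → . g L ,], [T' → . T] }  — shift, reduce
  I1: { [T → ( . g e] }  — shift
  I2: { [T → L . e (] }  — shift
  I3: { [T' → T .] }  — accept
  I4: { [L → . g L], [L → . g], [L → .], [L → g . L], [L → g .], [T → g . L ,] }  — shift, 2 reduces
  I5: { [L → g L .], [T → g L . ,] }  — shift, reduce
  I6: { [L → . g L], [L → . g], [L → .], [L → g . L], [L → g .] }  — shift, 2 reduces
  I7: { [L → g L .] }  — reduce
  I8: { [T → g L , .] }  — reduce
  I9: { [T → L e . (] }  — shift
  I10: { [T → L e ( .] }  — reduce
  I11: { [T → ( g . e] }  — shift
  I12: { [T → ( g e .] }  — reduce

I4 contains complete items [L → .], [L → g .] — reduce-reduce conflict.
I6 contains complete items [L → .], [L → g .] — reduce-reduce conflict.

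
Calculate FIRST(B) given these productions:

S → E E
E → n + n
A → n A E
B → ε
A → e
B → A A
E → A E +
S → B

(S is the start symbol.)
{ 'e', 'n', ε }

To compute FIRST(B), examine every production with B on the left-hand side, reading each right-hand side left to right until a non-nullable symbol is reached.

FIRST sets of the other non-terminals involved (by the same procedure, iterated to a fixed point):
  FIRST(A) = { 'e', 'n' }

From B → ε:
  - ε-production, so ε ∈ FIRST(B)
From B → A A:
  - A is a non-terminal: add FIRST(A) \ {ε} = { 'e', 'n' }
    A is not nullable, so stop

Collecting: FIRST(B) = { 'e', 'n', ε }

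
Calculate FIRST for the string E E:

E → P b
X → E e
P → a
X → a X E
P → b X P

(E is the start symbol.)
FIRST sets of the non-terminals involved (from the grammar, by fixed-point iteration):
  FIRST(E) = { 'a', 'b' }

To compute FIRST(E E), process the symbols left to right:
Symbol E is a non-terminal. Add FIRST(E) \ {ε} = { 'a', 'b' }
E is not nullable (ε ∉ FIRST(E)), so stop here.
FIRST(E E) = { 'a', 'b' }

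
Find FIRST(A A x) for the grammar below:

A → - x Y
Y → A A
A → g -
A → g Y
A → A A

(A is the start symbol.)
FIRST sets of the non-terminals involved (from the grammar, by fixed-point iteration):
  FIRST(A) = { '-', 'g' }

To compute FIRST(A A x), process the symbols left to right:
Symbol A is a non-terminal. Add FIRST(A) \ {ε} = { '-', 'g' }
A is not nullable (ε ∉ FIRST(A)), so stop here.
FIRST(A A x) = { '-', 'g' }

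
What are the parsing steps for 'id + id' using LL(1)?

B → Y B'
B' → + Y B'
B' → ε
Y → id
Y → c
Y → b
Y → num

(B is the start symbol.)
Stack is shown with the top on the left.

Stack     Input      Action
---------------------------
B $       id + id $  output B → Y B'
Y B' $    id + id $  output Y → id
id B' $   id + id $  match 'id'
B' $      + id $     output B' → + Y B'
+ Y B' $  + id $     match '+'
Y B' $    id $       output Y → id
id B' $   id $       match 'id'
B' $      $          output B' → ε
$         $          accept

The string is accepted.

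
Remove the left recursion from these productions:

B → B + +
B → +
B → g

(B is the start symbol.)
B → + B'
B → g B'
B' → + + B'
B' → ε

B is directly left-recursive. The standard transformation for
  A → A α₁ | ... | A α_m | β₁ | ... | β_n
is
  A  → β₁ A' | ... | β_n A'
  A' → α₁ A' | ... | α_m A' | ε

B → + becomes B → + B'
B → g becomes B → g B'
B → B + + becomes B' → + + B'
Add B' → ε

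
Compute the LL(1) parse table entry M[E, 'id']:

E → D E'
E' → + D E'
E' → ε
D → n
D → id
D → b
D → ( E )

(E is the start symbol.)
E → D E'

To find M[E, 'id'], we find productions for E where 'id' is in the predict set (PREDICT(N → α) = (FIRST(α) \ {ε}) ∪ (FOLLOW(N) if α ⇒* ε)).

Relevant sets:
  FIRST(D) = { '(', 'b', 'id', 'n' }

E → D E': PREDICT = { '(', 'b', 'id', 'n' }
  'id' is in predict set, so this production goes in M[E, 'id']

M[E, 'id'] = E → D E'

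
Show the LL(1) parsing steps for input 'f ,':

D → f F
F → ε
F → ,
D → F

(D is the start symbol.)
Stack is shown with the top on the left.

Stack  Input  Action
--------------------
D $    f , $  output D → f F
f F $  f , $  match 'f'
F $    , $    output F → ,
, $    , $    match ','
$      $      accept

The string is accepted.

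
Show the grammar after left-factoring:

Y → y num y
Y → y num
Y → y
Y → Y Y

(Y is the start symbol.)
Y → y Y'
Y' → num Y''
Y'' → y
Y'' → ε
Y' → ε
Y → Y Y

Left-factoring transforms A → αβ₁ | αβ₂ into A → αA' and A' → β₁ | β₂
(α is the longest common prefix among the alternatives). Repeat until
no nonterminal has two alternatives with a common prefix.

Round 1: Y has alternatives sharing prefix 'y'. Introduce Y': Y → y Y'
  Add: Y' → num y
  Add: Y' → num
  Add: Y' → ε

Round 2: Y' has alternatives sharing prefix 'num'. Introduce Y'': Y' → num Y''
  Add: Y'' → y
  Add: Y'' → ε

No remaining common prefixes — done.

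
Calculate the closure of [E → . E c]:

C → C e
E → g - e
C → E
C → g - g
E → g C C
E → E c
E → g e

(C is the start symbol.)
{ [E → . E c], [E → . g - e], [E → . g C C], [E → . g e] }

To compute CLOSURE, for each item [A → α.Bβ] where B is a non-terminal, add [B → .γ] for all productions B → γ; repeat for the newly added items until nothing changes.

Start with: [E → . E c]
  [E → . E c] has the dot before E: add [E → . g - e], [E → . g C C], [E → . g e]
No further items can be added.

CLOSURE = { [E → . E c], [E → . g - e], [E → . g C C], [E → . g e] }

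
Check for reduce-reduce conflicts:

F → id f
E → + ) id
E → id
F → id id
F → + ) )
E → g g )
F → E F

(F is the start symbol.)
A reduce-reduce conflict occurs when an LR(0) state has two complete items [A → α .] and [B → β .] — both call for a reduction, and with no lookahead the parser cannot choose between them.

Augment with F' → F and build the canonical LR(0) collection (I0 = CLOSURE({[F' → . F]}), then GOTO on every symbol after a dot until no new states appear). It has 14 states:
  I0: { [E → . + ) id], [E → . g g )], [E → . id], [F → . + ) )], [F → . E F], [F → . id f], [F → . id id], [F' → . F] }  — shift
  I1: { [E → + . ) id], [F → + . ) )] }  — shift
  I2: { [E → . + ) id], [E → . g g )], [E → . id], [F → . + ) )], [F → . E F], [F → . id f], [F → . id id], [F → E . F] }  — shift
  I3: { [F' → F .] }  — accept
  I4: { [E → g . g )] }  — shift
  I5: { [E → id .], [F → id . f], [F → id . id] }  — shift, reduce
  I6: { [F → id f .] }  — reduce
  I7: { [F → id id .] }  — reduce
  I8: { [E → g g . )] }  — shift
  I9: { [E → g g ) .] }  — reduce
  I10: { [F → E F .] }  — reduce
  I11: { [E → + ) . id], [F → + ) . )] }  — shift
  I12: { [F → + ) ) .] }  — reduce
  I13: { [E → + ) id .] }  — reduce

No state contains more than one complete item.

Answer: No reduce-reduce conflicts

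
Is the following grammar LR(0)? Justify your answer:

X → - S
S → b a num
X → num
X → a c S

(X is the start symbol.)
Yes, the grammar is LR(0)

Augment with X' → X and build the canonical LR(0) collection (I0 = CLOSURE({[X' → . X]}), then GOTO on every symbol after a dot until no new states appear). It has 11 states:
  I0: { [X → . - S], [X → . a c S], [X → . num], [X' → . X] }  — shift
  I1: { [S → . b a num], [X → - . S] }  — shift
  I2: { [X' → X .] }  — accept
  I3: { [X → a . c S] }  — shift
  I4: { [X → num .] }  — reduce
  I5: { [S → . b a num], [X → a c . S] }  — shift
  I6: { [X → a c S .] }  — reduce
  I7: { [S → b . a num] }  — shift
  I8: { [S → b a . num] }  — shift
  I9: { [S → b a num .] }  — reduce
  I10: { [X → - S .] }  — reduce

Every state is either a pure shift/goto state or contains exactly one complete item and nothing to shift — no conflicts. The grammar is LR(0).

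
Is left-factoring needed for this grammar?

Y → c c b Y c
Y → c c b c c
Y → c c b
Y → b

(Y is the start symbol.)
Left-factoring is needed when two productions for the same non-terminal
share a common prefix on the right-hand side.

Productions for Y:
  Y → c c b Y c
  Y → c c b c c
  Y → c c b
  Y → b

Found common prefix 'c c b' in productions for Y

Answer: Yes, Y has productions with common prefix 'c c b'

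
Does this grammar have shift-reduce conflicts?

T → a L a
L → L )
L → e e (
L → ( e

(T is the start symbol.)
No shift-reduce conflicts

Augment with T' → T and build the canonical LR(0) collection (I0 = CLOSURE({[T' → . T]}), then GOTO on every symbol after a dot until no new states appear). It has 11 states:
  I0: { [T → . a L a], [T' → . T] }  — shift
  I1: { [T' → T .] }  — accept
  I2: { [L → . ( e], [L → . L )], [L → . e e (], [T → a . L a] }  — shift
  I3: { [L → ( . e] }  — shift
  I4: { [L → L . )], [T → a L . a] }  — shift
  I5: { [L → e . e (] }  — shift
  I6: { [L → e e . (] }  — shift
  I7: { [L → e e ( .] }  — reduce
  I8: { [L → L ) .] }  — reduce
  I9: { [T → a L a .] }  — reduce
  I10: { [L → ( e .] }  — reduce

No state contains both a complete item and a shift item.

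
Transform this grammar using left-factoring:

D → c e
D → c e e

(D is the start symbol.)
Left-factoring transforms A → αβ₁ | αβ₂ into A → αA' and A' → β₁ | β₂
(α is the longest common prefix among the alternatives). Repeat until
no nonterminal has two alternatives with a common prefix.

Round 1: D has alternatives sharing prefix 'c e'. Introduce D': D → c e D'
  Add: D' → ε
  Add: D' → e

No remaining common prefixes — done.

Resulting grammar:
D → c e D'
D' → ε
D' → e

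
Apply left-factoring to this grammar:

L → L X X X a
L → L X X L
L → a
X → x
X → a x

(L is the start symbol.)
L → L X X L'
L' → X a
L' → L
L → a
X → x
X → a x

Left-factoring transforms A → αβ₁ | αβ₂ into A → αA' and A' → β₁ | β₂
(α is the longest common prefix among the alternatives). Repeat until
no nonterminal has two alternatives with a common prefix.

Round 1: L has alternatives sharing prefix 'L X X'. Introduce L': L → L X X L'
  Add: L' → X a
  Add: L' → L

No remaining common prefixes — done.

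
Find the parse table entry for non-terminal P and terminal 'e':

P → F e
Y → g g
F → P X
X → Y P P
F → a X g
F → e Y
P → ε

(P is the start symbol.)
P → F e, P → ε

To find M[P, 'e'], we find productions for P where 'e' is in the predict set (PREDICT(N → α) = (FIRST(α) \ {ε}) ∪ (FOLLOW(N) if α ⇒* ε)).

Relevant sets:
  FIRST(F) = { 'a', 'e', 'g' }
  FOLLOW(P) = { $, 'a', 'e', 'g' }

P → F e: PREDICT = { 'a', 'e', 'g' }
  'e' is in predict set, so this production goes in M[P, 'e']
P → ε: PREDICT = { $, 'a', 'e', 'g' }
  'e' is in predict set, so this production goes in M[P, 'e']

M[P, 'e'] = P → F e, P → ε  (a multiply-defined cell — the grammar is not LL(1))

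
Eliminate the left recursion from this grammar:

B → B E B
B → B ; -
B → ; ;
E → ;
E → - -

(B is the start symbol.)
B → ; ; B'
B' → E B B'
B' → ; - B'
B' → ε
E → ;
E → - -

B is directly left-recursive. The standard transformation for
  A → A α₁ | ... | A α_m | β₁ | ... | β_n
is
  A  → β₁ A' | ... | β_n A'
  A' → α₁ A' | ... | α_m A' | ε

B → ; ; becomes B → ; ; B'
B → B E B becomes B' → E B B'
B → B ; - becomes B' → ; - B'
Add B' → ε

Productions for other non-terminals are unchanged:
  E → ;
  E → - -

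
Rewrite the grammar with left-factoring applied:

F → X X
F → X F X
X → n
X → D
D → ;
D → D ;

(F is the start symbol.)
F → X F'
F' → X
F' → F X
X → n
X → D
D → ;
D → D ;

Left-factoring transforms A → αβ₁ | αβ₂ into A → αA' and A' → β₁ | β₂
(α is the longest common prefix among the alternatives). Repeat until
no nonterminal has two alternatives with a common prefix.

Round 1: F has alternatives sharing prefix 'X'. Introduce F': F → X F'
  Add: F' → X
  Add: F' → F X

No remaining common prefixes — done.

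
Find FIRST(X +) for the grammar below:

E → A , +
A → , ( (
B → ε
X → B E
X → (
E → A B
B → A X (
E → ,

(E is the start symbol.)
FIRST sets of the non-terminals involved (from the grammar, by fixed-point iteration):
  FIRST(X) = { '(', ',' }

To compute FIRST(X +), process the symbols left to right:
Symbol X is a non-terminal. Add FIRST(X) \ {ε} = { '(', ',' }
X is not nullable (ε ∉ FIRST(X)), so stop here.
FIRST(X +) = { '(', ',' }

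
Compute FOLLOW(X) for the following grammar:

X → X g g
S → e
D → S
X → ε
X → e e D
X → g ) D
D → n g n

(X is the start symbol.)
{ $, 'g' }

To compute FOLLOW(X), find every occurrence of X on a right-hand side N → α X β: add FIRST(β) \ {ε}, and if β is empty or nullable also add FOLLOW(N). Iterate to a fixed point.

X is the start symbol, so $ ∈ FOLLOW(X).
In X → X g g: X is followed by g g, add FIRST(g g) \ {ε} = { 'g' }

Taking the union: FOLLOW(X) = { $, 'g' }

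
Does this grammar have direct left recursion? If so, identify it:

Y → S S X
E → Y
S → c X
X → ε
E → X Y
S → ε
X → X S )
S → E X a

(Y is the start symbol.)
Yes, X is left-recursive

Direct left recursion occurs when N → N α for some non-terminal N (the right-hand side begins with the left-hand side itself).

Y → S S X: starts with S
E → Y: starts with Y
S → c X: starts with c
X → ε: starts with ε
E → X Y: starts with X
S → ε: starts with ε
X → X S ): LEFT RECURSIVE (starts with X)
S → E X a: starts with E

The grammar has direct left recursion on: X.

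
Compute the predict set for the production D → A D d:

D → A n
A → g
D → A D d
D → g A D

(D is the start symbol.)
{ 'g' }

PREDICT(D → A D d) = (FIRST(RHS) \ {ε}) ∪ (FOLLOW(D) if ε ∈ FIRST(RHS), i.e. RHS ⇒* ε)
FIRST(A) = { 'g' }
FIRST(A D d) = { 'g' }
ε ∉ FIRST(A D d), so FOLLOW(D) is not added.
PREDICT(D → A D d) = { 'g' }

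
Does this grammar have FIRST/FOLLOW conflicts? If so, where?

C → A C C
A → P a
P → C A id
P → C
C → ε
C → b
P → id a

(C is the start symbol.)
Yes. C → A C C with FOLLOW(C) on { 'a', 'b', 'id' }; C → b with FOLLOW(C) on { 'b' }; P → C A id with FOLLOW(P) on { 'a' }

A FIRST/FOLLOW conflict occurs when a non-terminal N has a nullable alternative N → β (β ⇒* ε) and another alternative N → α with FIRST(α) ∩ FOLLOW(N) ≠ ∅: on such a lookahead the parser cannot decide between expanding α and letting N vanish via β.

Nullable non-terminals: C, P.
FIRST sets used below: FIRST(A) = { 'a', 'b', 'id' }, FIRST(C) = { 'a', 'b', 'id', ε }

C: nullable alternative(s) C → ε; FOLLOW(C) = { $, 'a', 'b', 'id' }
  C → A C C: FIRST \ {ε} = { 'a', 'b', 'id' } — overlaps FOLLOW(C) on { 'a', 'b', 'id' }: CONFLICT
  C → ε: FIRST \ {ε} = { } — this is the only nullable alternative, skip
  C → b: FIRST \ {ε} = { 'b' } — overlaps FOLLOW(C) on { 'b' }: CONFLICT

P: nullable alternative(s) P → C; FOLLOW(P) = { 'a' }
  P → C A id: FIRST \ {ε} = { 'a', 'b', 'id' } — overlaps FOLLOW(P) on { 'a' }: CONFLICT
  P → C: FIRST \ {ε} = { 'a', 'b', 'id' } — this is the only nullable alternative, skip
  P → id a: FIRST \ {ε} = { 'id' } — disjoint from FOLLOW(P)

A has no nullable alternative, so no FIRST/FOLLOW check is needed there.

So the grammar has 3 FIRST/FOLLOW conflicts (marked CONFLICT above).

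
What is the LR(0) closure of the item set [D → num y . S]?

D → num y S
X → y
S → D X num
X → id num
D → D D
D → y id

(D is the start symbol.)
Start with: [D → num y . S]
  [D → num y . S] has the dot before S: add [S → . D X num]
  [S → . D X num] has the dot before D: add [D → . num y S], [D → . D D], [D → . y id]
No further items can be added.

CLOSURE = { [D → . D D], [D → . num y S], [D → . y id], [D → num y . S], [S → . D X num] }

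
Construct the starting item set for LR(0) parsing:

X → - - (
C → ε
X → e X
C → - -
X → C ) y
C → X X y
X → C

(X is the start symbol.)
First, augment the grammar with X' → X
I₀ = CLOSURE({ [X' → . X] }):
  [X' → . X] has the dot before X: add [X → . - - (], [X → . e X], [X → . C ) y], [X → . C]
  [X → . C ) y] has the dot before C: add [C → .], [C → . - -], [C → . X X y]
No further items can be added.

I₀ = { [C → . - -], [C → . X X y], [C → .], [X → . - - (], [X → . C ) y], [X → . C], [X → . e X], [X' → . X] }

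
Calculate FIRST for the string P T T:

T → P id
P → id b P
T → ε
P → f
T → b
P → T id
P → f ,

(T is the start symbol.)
FIRST sets of the non-terminals involved (from the grammar, by fixed-point iteration):
  FIRST(P) = { 'b', 'f', 'id' }

To compute FIRST(P T T), process the symbols left to right:
Symbol P is a non-terminal. Add FIRST(P) \ {ε} = { 'b', 'f', 'id' }
P is not nullable (ε ∉ FIRST(P)), so stop here.
FIRST(P T T) = { 'b', 'f', 'id' }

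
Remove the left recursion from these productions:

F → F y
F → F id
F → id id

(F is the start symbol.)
F → id id F'
F' → y F'
F' → id F'
F' → ε

F is directly left-recursive. The standard transformation for
  A → A α₁ | ... | A α_m | β₁ | ... | β_n
is
  A  → β₁ A' | ... | β_n A'
  A' → α₁ A' | ... | α_m A' | ε

F → id id becomes F → id id F'
F → F y becomes F' → y F'
F → F id becomes F' → id F'
Add F' → ε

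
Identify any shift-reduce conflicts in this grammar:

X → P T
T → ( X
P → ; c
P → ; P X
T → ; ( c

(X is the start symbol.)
A shift-reduce conflict occurs when an LR(0) state has both:
  - a complete (reduce) item [A → α .] (dot at the end), and
  - a shift item [B → β . c γ] (dot before a terminal).

Augment with X' → X and build the canonical LR(0) collection (I0 = CLOSURE({[X' → . X]}), then GOTO on every symbol after a dot until no new states appear). It has 13 states:
  I0: { [P → . ; P X], [P → . ; c], [X → . P T], [X' → . X] }  — shift
  I1: { [P → . ; P X], [P → . ; c], [P → ; . P X], [P → ; . c] }  — shift
  I2: { [T → . ( X], [T → . ; ( c], [X → P . T] }  — shift
  I3: { [X' → X .] }  — accept
  I4: { [P → . ; P X], [P → . ; c], [T → ( . X], [X → . P T] }  — shift
  I5: { [T → ; . ( c] }  — shift
  I6: { [X → P T .] }  — reduce
  I7: { [T → ; ( . c] }  — shift
  I8: { [T → ; ( c .] }  — reduce
  I9: { [T → ( X .] }  — reduce
  I10: { [P → . ; P X], [P → . ; c], [P → ; P . X], [X → . P T] }  — shift
  I11: { [P → ; c .] }  — reduce
  I12: { [P → ; P X .] }  — reduce

No state contains both a complete item and a shift item.

Answer: No shift-reduce conflicts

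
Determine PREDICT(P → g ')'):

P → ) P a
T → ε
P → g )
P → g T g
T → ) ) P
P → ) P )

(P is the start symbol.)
PREDICT(P → g ')') = (FIRST(RHS) \ {ε}) ∪ (FOLLOW(P) if ε ∈ FIRST(RHS), i.e. RHS ⇒* ε)
FIRST(g ')') = { 'g' }
ε ∉ FIRST(g ')'), so FOLLOW(P) is not added.
PREDICT(P → g ')') = { 'g' }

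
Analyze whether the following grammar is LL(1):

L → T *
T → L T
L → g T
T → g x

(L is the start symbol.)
No. Predict set conflict for L: { 'g' }

A grammar is LL(1) if for each non-terminal N with multiple productions, the predict sets of those productions are pairwise disjoint, where PREDICT(N → α) = (FIRST(α) \ {ε}) ∪ (FOLLOW(N) if α ⇒* ε).

Relevant sets:
  FIRST(T) = { 'g' }
  FIRST(L) = { 'g' }

For L:
  PREDICT(L → T '*') = { 'g' }
  PREDICT(L → g T) = { 'g' }
For T:
  PREDICT(T → L T) = { 'g' }
  PREDICT(T → g x) = { 'g' }

Conflict found: Predict set conflict for L: { 'g' }
The grammar is NOT LL(1).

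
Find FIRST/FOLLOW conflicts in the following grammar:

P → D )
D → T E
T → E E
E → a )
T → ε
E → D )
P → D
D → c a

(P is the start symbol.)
Nullable non-terminals: T.
FIRST sets used below: FIRST(E) = { 'a', 'c' }

T: nullable alternative(s) T → ε; FOLLOW(T) = { 'a', 'c' }
  T → E E: FIRST \ {ε} = { 'a', 'c' } — overlaps FOLLOW(T) on { 'a', 'c' }: CONFLICT
  T → ε: FIRST \ {ε} = { } — this is the only nullable alternative, skip

D, E, P have no nullable alternative, so no FIRST/FOLLOW check is needed there.

So the grammar has 1 FIRST/FOLLOW conflict (marked CONFLICT above).

Answer: Yes. T → E E with FOLLOW(T) on { 'a', 'c' }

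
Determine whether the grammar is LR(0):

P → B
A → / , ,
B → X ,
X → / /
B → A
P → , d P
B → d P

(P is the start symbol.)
A grammar is LR(0) if no state in the canonical LR(0) collection has:
  - both a shift item (dot before a terminal) and a complete item (shift-reduce conflict), or
  - two or more complete items (reduce-reduce conflict; the accept item [P' → P .] counts as a complete item here).

Augment with P' → P and build the canonical LR(0) collection (I0 = CLOSURE({[P' → . P]}), then GOTO on every symbol after a dot until no new states appear). It has 15 states:
  I0: { [A → . / , ,], [B → . A], [B → . X ,], [B → . d P], [P → . , d P], [P → . B], [P' → . P], [X → . / /] }  — shift
  I1: { [P → , . d P] }  — shift
  I2: { [A → / . , ,], [X → / . /] }  — shift
  I3: { [B → A .] }  — reduce
  I4: { [P → B .] }  — reduce
  I5: { [P' → P .] }  — accept
  I6: { [B → X . ,] }  — shift
  I7: { [A → . / , ,], [B → . A], [B → . X ,], [B → . d P], [B → d . P], [P → . , d P], [P → . B], [X → . / /] }  — shift
  I8: { [B → d P .] }  — reduce
  I9: { [B → X , .] }  — reduce
  I10: { [A → / , . ,] }  — shift
  I11: { [X → / / .] }  — reduce
  I12: { [A → / , , .] }  — reduce
  I13: { [A → . / , ,], [B → . A], [B → . X ,], [B → . d P], [P → , d . P], [P → . , d P], [P → . B], [X → . / /] }  — shift
  I14: { [P → , d P .] }  — reduce

Every state is either a pure shift/goto state or contains exactly one complete item and nothing to shift — no conflicts. The grammar is LR(0).

Answer: Yes, the grammar is LR(0)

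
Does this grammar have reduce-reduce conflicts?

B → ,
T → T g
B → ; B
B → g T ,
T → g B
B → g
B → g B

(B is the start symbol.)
Yes — I8: [B → g B .] vs [T → g B .]

Augment with B' → B and build the canonical LR(0) collection (I0 = CLOSURE({[B' → . B]}), then GOTO on every symbol after a dot until no new states appear). It has 12 states:
  I0: { [B → . ,], [B → . ; B], [B → . g B], [B → . g T ,], [B → . g], [B' → . B] }  — shift
  I1: { [B → , .] }  — reduce
  I2: { [B → . ,], [B → . ; B], [B → . g B], [B → . g T ,], [B → . g], [B → ; . B] }  — shift
  I3: { [B' → B .] }  — accept
  I4: { [B → . ,], [B → . ; B], [B → . g B], [B → . g T ,], [B → . g], [B → g . B], [B → g . T ,], [B → g .], [T → . T g], [T → . g B] }  — shift, reduce
  I5: { [B → g B .] }  — reduce
  I6: { [B → g T . ,], [T → T . g] }  — shift
  I7: { [B → . ,], [B → . ; B], [B → . g B], [B → . g T ,], [B → . g], [B → g . B], [B → g . T ,], [B → g .], [T → . T g], [T → . g B], [T → g . B] }  — shift, reduce
  I8: { [B → g B .], [T → g B .] }  — 2 reduces
  I9: { [B → g T , .] }  — reduce
  I10: { [T → T g .] }  — reduce
  I11: { [B → ; B .] }  — reduce

I8 contains complete items [B → g B .], [T → g B .] — reduce-reduce conflict.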